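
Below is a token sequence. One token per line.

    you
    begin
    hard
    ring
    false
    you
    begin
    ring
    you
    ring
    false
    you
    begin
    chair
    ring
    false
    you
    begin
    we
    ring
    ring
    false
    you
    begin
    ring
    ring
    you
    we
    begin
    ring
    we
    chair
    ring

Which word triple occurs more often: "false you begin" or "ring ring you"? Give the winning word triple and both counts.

"false you begin" (4 vs 1)

"false you begin": 4 occurrences
"ring ring you": 1 occurrence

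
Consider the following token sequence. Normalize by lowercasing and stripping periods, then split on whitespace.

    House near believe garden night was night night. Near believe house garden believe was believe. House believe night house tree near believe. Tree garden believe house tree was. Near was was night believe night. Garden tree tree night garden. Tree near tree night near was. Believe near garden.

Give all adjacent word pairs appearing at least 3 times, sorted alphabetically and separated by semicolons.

Bigram counts meeting the condition (at least 3 times):
  believe house: 3
  near believe: 3

believe house; near believe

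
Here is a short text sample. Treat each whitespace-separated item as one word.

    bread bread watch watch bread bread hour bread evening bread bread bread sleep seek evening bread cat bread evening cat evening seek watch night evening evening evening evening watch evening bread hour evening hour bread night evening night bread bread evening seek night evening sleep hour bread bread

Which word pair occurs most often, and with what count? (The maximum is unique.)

Bigram frequencies (highest first):
  bread bread: 6
  hour bread: 3
  bread evening: 3
  evening bread: 3
  night evening: 3
  evening evening: 3
  … (24 more, each ≤ 2)

"bread bread", 6 times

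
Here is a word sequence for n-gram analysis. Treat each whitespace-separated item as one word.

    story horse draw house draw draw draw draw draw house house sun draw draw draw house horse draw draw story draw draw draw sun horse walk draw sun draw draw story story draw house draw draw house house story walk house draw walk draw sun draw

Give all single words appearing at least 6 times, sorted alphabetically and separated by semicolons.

Unigram counts meeting the condition (at least 6 times):
  draw: 23
  house: 8

draw; house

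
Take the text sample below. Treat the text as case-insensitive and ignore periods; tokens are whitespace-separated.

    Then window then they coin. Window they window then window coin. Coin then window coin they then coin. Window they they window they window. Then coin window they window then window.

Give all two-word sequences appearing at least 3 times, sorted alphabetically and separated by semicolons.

Bigram counts meeting the condition (at least 3 times):
  coin window: 3
  then window: 4
  they window: 4
  window then: 4
  window they: 4

coin window; then window; they window; window then; window they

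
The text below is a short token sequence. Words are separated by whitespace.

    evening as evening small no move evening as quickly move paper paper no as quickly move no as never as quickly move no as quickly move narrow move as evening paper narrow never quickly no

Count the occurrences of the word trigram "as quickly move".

Scanning the 33 overlapping trigram windows for "as quickly move":
  position 8–10: as quickly move
  position 14–16: as quickly move
  position 20–22: as quickly move
  position 24–26: as quickly move

4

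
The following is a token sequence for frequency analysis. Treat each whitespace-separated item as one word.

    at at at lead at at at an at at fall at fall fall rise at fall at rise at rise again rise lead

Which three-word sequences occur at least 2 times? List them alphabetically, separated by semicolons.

at at at; at fall at

Trigram counts meeting the condition (at least 2 times):
  at at at: 2
  at fall at: 2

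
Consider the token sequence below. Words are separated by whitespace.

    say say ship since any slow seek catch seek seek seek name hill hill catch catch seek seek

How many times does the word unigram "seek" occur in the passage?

Scanning the 18 tokens for "seek":
  position 7: seek
  position 9: seek
  position 10: seek
  position 11: seek
  position 17: seek
  position 18: seek

6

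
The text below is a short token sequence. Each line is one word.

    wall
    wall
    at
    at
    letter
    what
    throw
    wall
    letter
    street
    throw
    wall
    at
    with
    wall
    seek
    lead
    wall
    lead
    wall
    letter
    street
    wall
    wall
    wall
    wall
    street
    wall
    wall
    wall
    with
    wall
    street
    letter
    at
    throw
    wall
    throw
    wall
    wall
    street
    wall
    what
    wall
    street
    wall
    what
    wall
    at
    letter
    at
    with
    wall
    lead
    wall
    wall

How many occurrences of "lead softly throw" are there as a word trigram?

Scanning the 54 overlapping trigram windows for "lead softly throw":
  (none found)

0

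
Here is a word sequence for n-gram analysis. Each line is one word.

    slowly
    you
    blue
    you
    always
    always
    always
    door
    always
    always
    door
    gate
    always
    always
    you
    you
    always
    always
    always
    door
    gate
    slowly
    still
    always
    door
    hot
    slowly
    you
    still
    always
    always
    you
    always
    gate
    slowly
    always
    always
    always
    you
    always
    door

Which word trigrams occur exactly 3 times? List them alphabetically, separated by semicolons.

always always always; always always door; always always you

Trigram counts meeting the condition (exactly 3 times):
  always always always: 3
  always always door: 3
  always always you: 3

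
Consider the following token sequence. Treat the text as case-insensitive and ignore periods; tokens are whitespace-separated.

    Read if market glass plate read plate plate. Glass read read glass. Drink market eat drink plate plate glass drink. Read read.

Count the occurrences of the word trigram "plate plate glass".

2

Scanning the 20 overlapping trigram windows for "plate plate glass":
  position 7–9: plate plate glass
  position 17–19: plate plate glass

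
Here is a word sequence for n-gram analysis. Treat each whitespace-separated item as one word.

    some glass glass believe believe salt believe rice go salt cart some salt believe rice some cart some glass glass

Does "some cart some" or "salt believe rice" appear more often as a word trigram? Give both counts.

"some cart some": 1 occurrence
"salt believe rice": 2 occurrences

"salt believe rice" (2 vs 1)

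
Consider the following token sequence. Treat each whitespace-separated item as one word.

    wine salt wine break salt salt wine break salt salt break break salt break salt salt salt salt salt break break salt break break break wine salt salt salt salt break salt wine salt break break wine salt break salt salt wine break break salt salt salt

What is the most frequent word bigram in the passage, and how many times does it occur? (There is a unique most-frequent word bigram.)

Bigram frequencies (highest first):
  salt salt: 12
  break salt: 8
  salt break: 7
  break break: 6
  wine salt: 4
  salt wine: 4
  … (2 more, each ≤ 3)

"salt salt", 12 times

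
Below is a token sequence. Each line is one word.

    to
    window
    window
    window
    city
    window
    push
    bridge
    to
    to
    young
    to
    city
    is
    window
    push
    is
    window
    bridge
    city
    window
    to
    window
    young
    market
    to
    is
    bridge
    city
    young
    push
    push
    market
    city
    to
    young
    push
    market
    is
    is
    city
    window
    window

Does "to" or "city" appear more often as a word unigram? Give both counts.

"to": 7 occurrences
"city": 6 occurrences

"to" (7 vs 6)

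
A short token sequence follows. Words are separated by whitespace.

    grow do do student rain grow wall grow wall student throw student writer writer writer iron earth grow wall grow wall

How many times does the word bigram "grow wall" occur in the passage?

4

Scanning the 20 overlapping bigram windows for "grow wall":
  position 6–7: grow wall
  position 8–9: grow wall
  position 18–19: grow wall
  position 20–21: grow wall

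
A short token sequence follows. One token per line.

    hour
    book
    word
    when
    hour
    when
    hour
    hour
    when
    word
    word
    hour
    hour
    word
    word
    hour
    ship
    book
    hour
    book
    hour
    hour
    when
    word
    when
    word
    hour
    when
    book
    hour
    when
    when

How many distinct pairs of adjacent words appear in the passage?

32 tokens → 31 bigram windows in total.
Repeated bigrams (each contributes count−1 duplicates):
  hour when: 5
  book hour: 3
  hour hour: 3
  when word: 3
  word hour: 3
  hour book: 2
  when hour: 2
  word when: 2
  … (1 more repeated)
16 duplicate windows → 31 − 16 = 15 distinct.

15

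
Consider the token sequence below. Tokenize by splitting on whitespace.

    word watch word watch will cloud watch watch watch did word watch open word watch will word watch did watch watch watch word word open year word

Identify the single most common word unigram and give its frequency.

"watch", 11 times

Unigram frequencies (highest first):
  watch: 11
  word: 8
  will: 2
  did: 2
  open: 2
  cloud: 1
  … (1 more, each ≤ 1)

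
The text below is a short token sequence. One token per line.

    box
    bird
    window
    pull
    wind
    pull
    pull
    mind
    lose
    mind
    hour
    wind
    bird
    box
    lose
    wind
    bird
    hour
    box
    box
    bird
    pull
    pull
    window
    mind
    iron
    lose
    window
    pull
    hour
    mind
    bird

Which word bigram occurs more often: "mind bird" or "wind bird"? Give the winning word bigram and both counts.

"mind bird": 1 occurrence
"wind bird": 2 occurrences

"wind bird" (2 vs 1)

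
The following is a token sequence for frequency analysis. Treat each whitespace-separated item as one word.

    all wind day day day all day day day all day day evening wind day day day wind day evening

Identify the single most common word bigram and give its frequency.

Bigram frequencies (highest first):
  day day: 7
  wind day: 3
  day all: 2
  all day: 2
  day evening: 2
  all wind: 1
  … (2 more, each ≤ 1)

"day day", 7 times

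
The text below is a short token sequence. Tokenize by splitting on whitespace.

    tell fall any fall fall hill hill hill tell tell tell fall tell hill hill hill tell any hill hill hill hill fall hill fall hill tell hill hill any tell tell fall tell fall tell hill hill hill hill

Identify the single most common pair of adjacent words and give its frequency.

Bigram frequencies (highest first):
  hill hill: 11
  tell fall: 4
  fall hill: 3
  hill tell: 3
  tell tell: 3
  fall tell: 3
  … (9 more, each ≤ 3)

"hill hill", 11 times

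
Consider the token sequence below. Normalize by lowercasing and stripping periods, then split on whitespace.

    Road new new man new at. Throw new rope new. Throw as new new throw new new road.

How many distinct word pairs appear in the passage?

18 tokens → 17 bigram windows in total.
Repeated bigrams (each contributes count−1 duplicates):
  new new: 3
  new throw: 2
  throw new: 2
4 duplicate windows → 17 − 4 = 13 distinct.

13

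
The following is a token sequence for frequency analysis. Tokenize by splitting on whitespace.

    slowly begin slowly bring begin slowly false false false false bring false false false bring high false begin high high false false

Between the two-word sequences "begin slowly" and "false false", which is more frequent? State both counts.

"begin slowly": 2 occurrences
"false false": 6 occurrences

"false false" (6 vs 2)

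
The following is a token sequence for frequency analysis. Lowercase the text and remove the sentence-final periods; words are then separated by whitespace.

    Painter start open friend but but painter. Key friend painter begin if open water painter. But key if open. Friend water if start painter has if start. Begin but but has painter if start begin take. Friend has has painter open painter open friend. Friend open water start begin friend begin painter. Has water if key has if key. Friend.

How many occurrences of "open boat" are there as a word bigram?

0

Scanning the 59 overlapping bigram windows for "open boat":
  (none found)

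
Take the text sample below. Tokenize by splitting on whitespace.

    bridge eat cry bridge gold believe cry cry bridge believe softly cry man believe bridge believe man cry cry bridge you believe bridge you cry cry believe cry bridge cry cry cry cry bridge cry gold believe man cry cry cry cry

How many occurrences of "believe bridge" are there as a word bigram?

2

Scanning the 41 overlapping bigram windows for "believe bridge":
  position 14–15: believe bridge
  position 22–23: believe bridge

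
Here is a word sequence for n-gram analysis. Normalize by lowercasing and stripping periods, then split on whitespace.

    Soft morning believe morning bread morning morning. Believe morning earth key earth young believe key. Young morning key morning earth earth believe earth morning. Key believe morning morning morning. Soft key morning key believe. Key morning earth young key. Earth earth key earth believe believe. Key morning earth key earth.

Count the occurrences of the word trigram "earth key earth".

Scanning the 48 overlapping trigram windows for "earth key earth":
  position 10–12: earth key earth
  position 41–43: earth key earth
  position 48–50: earth key earth

3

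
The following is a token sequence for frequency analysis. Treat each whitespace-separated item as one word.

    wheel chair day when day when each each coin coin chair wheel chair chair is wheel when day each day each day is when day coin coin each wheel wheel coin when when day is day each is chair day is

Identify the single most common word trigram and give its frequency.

"day each day", 2 times

Trigram frequencies (highest first):
  day each day: 2
  wheel chair day: 1
  chair day when: 1
  day when day: 1
  when day when: 1
  day when each: 1
  … (32 more, each ≤ 1)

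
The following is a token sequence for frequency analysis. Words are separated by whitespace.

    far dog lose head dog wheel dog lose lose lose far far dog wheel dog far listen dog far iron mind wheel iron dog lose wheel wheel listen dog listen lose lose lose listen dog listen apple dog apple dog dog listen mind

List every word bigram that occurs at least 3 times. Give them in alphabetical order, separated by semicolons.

Bigram counts meeting the condition (at least 3 times):
  dog listen: 3
  dog lose: 3
  listen dog: 3
  lose lose: 4

dog listen; dog lose; listen dog; lose lose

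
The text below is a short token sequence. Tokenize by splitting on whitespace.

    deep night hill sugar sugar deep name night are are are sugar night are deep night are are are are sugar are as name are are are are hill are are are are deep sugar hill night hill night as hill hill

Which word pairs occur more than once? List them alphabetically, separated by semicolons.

Bigram counts meeting the condition (more than once):
  are are: 11
  are deep: 2
  are sugar: 2
  deep night: 2
  hill night: 2
  night are: 3
  night hill: 2

are are; are deep; are sugar; deep night; hill night; night are; night hill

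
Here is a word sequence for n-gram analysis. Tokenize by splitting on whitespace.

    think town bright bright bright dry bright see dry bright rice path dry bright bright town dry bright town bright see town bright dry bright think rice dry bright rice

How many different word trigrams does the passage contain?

30 tokens → 28 trigram windows in total.
Repeated trigrams (each contributes count−1 duplicates):
  bright dry bright: 2
  dry bright rice: 2
2 duplicate windows → 28 − 2 = 26 distinct.

26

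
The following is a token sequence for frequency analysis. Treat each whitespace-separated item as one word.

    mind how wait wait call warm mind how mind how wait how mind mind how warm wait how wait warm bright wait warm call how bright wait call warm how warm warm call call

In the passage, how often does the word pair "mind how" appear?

Scanning the 33 overlapping bigram windows for "mind how":
  position 1–2: mind how
  position 7–8: mind how
  position 9–10: mind how
  position 14–15: mind how

4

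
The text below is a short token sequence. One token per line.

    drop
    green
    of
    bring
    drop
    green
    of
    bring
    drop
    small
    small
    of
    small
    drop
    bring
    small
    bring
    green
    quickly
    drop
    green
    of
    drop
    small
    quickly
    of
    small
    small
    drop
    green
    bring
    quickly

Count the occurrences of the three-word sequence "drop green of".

Scanning the 30 overlapping trigram windows for "drop green of":
  position 1–3: drop green of
  position 5–7: drop green of
  position 20–22: drop green of

3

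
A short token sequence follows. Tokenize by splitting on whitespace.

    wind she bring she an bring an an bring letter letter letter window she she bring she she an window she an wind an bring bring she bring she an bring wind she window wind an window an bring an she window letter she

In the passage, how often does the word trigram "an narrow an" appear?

Scanning the 42 overlapping trigram windows for "an narrow an":
  (none found)

0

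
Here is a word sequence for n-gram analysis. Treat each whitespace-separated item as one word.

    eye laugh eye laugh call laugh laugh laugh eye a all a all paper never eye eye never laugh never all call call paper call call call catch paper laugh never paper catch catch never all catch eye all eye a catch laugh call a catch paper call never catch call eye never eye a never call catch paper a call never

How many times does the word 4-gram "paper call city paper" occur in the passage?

0

Scanning the 59 overlapping 4-gram windows for "paper call city paper":
  (none found)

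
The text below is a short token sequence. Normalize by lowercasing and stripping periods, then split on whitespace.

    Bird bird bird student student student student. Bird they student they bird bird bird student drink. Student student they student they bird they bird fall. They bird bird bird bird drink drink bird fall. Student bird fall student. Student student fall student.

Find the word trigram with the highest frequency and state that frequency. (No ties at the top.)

"bird bird bird", 4 times

Trigram frequencies (highest first):
  bird bird bird: 4
  student student student: 3
  bird bird student: 2
  they student they: 2
  student they bird: 2
  they bird bird: 2
  … (24 more, each ≤ 2)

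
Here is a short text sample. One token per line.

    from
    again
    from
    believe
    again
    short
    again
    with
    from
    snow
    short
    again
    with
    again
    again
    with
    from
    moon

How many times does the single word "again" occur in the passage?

Scanning the 18 tokens for "again":
  position 2: again
  position 5: again
  position 7: again
  position 12: again
  position 14: again
  position 15: again

6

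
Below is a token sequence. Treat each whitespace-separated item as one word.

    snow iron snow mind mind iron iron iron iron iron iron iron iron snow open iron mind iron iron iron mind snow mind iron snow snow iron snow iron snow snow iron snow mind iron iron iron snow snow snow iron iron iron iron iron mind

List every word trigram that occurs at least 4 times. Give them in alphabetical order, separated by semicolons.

Trigram counts meeting the condition (at least 4 times):
  iron iron iron: 11
  snow iron snow: 4

iron iron iron; snow iron snow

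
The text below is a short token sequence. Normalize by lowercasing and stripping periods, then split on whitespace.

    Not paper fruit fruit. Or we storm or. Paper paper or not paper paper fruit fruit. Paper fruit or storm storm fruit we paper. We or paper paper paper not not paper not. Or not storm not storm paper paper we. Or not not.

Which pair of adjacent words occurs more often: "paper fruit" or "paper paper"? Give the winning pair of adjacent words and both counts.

"paper fruit": 3 occurrences
"paper paper": 5 occurrences

"paper paper" (5 vs 3)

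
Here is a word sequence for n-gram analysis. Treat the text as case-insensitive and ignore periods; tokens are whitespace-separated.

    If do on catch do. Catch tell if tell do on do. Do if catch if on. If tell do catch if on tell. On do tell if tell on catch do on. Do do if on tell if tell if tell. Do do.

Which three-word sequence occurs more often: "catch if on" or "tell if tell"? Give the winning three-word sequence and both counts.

"tell if tell" (4 vs 2)

"catch if on": 2 occurrences
"tell if tell": 4 occurrences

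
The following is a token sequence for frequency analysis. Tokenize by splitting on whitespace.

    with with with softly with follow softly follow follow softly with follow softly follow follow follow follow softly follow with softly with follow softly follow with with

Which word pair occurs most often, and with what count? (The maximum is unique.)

Bigram frequencies (highest first):
  follow softly: 5
  softly follow: 4
  follow follow: 4
  with with: 3
  softly with: 3
  with follow: 3
  … (2 more, each ≤ 2)

"follow softly", 5 times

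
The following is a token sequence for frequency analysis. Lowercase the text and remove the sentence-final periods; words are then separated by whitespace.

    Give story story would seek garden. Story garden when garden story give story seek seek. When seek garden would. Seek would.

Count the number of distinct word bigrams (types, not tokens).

16

21 tokens → 20 bigram windows in total.
Repeated bigrams (each contributes count−1 duplicates):
  garden story: 2
  give story: 2
  seek garden: 2
  would seek: 2
4 duplicate windows → 20 − 4 = 16 distinct.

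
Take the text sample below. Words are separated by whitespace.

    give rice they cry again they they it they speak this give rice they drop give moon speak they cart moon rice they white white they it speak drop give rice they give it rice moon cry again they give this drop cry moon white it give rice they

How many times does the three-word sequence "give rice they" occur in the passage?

Scanning the 47 overlapping trigram windows for "give rice they":
  position 1–3: give rice they
  position 12–14: give rice they
  position 30–32: give rice they
  position 47–49: give rice they

4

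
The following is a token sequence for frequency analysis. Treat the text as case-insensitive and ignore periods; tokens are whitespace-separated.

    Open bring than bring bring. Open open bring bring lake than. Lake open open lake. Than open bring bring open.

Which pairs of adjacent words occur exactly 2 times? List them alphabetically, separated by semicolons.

bring open; lake than; open open

Bigram counts meeting the condition (exactly 2 times):
  bring open: 2
  lake than: 2
  open open: 2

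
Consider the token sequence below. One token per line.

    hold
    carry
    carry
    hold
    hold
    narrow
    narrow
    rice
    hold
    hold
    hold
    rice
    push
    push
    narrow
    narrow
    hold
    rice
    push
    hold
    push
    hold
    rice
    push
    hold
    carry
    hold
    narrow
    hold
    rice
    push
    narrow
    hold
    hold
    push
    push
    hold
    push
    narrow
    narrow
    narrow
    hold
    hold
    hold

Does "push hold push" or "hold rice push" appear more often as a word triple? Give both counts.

"hold rice push" (4 vs 2)

"push hold push": 2 occurrences
"hold rice push": 4 occurrences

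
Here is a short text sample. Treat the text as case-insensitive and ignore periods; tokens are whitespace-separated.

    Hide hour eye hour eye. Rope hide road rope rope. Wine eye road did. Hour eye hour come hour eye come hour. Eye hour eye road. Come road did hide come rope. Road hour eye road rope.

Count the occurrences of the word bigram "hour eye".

Scanning the 36 overlapping bigram windows for "hour eye":
  position 2–3: hour eye
  position 4–5: hour eye
  position 15–16: hour eye
  position 19–20: hour eye
  position 22–23: hour eye
  position 24–25: hour eye
  position 34–35: hour eye

7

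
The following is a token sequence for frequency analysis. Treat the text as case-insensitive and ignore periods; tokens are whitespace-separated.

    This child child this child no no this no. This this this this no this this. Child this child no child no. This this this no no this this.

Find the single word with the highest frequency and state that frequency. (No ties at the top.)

Unigram frequencies (highest first):
  this: 15
  no: 8
  child: 6

"this", 15 times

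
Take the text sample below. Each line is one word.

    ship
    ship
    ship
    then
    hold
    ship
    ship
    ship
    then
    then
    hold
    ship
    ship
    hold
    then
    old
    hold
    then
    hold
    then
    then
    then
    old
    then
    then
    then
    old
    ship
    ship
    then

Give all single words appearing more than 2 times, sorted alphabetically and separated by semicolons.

Unigram counts meeting the condition (more than 2 times):
  hold: 5
  old: 3
  ship: 10
  then: 12

hold; old; ship; then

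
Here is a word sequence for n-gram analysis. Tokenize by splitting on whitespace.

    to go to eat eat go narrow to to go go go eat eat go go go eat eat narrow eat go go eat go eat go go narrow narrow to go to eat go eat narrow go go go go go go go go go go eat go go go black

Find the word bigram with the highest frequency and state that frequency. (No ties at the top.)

"go go", 17 times

Bigram frequencies (highest first):
  go go: 17
  eat go: 7
  go eat: 6
  to go: 3
  eat eat: 3
  go to: 2
  … (9 more, each ≤ 2)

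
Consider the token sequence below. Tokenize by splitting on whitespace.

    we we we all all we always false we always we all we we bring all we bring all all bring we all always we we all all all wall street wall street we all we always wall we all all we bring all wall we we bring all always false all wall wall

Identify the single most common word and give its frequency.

Unigram frequencies (highest first):
  we: 18
  all: 16
  wall: 6
  always: 5
  bring: 5
  false: 2
  … (1 more, each ≤ 2)

"we", 18 times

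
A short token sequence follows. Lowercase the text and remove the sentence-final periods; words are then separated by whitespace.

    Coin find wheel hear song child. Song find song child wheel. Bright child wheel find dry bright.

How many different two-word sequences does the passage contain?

17 tokens → 16 bigram windows in total.
Repeated bigrams (each contributes count−1 duplicates):
  child wheel: 2
  song child: 2
2 duplicate windows → 16 − 2 = 14 distinct.

14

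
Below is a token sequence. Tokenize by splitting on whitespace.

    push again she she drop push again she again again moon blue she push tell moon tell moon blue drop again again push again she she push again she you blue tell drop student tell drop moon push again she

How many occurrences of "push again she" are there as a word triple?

5

Scanning the 38 overlapping trigram windows for "push again she":
  position 1–3: push again she
  position 6–8: push again she
  position 23–25: push again she
  position 27–29: push again she
  position 38–40: push again she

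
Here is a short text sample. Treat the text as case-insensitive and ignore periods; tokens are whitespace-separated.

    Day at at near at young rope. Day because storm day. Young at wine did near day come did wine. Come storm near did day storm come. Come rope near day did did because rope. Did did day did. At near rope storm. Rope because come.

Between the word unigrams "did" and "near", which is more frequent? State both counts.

"did" (8 vs 5)

"did": 8 occurrences
"near": 5 occurrences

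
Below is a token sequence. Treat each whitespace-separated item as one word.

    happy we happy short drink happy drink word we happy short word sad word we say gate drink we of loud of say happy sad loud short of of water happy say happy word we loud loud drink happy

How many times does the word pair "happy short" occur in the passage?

2

Scanning the 38 overlapping bigram windows for "happy short":
  position 3–4: happy short
  position 10–11: happy short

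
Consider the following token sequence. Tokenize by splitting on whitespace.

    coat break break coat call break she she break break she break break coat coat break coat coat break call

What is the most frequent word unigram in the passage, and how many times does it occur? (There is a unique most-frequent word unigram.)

"break", 9 times

Unigram frequencies (highest first):
  break: 9
  coat: 6
  she: 3
  call: 2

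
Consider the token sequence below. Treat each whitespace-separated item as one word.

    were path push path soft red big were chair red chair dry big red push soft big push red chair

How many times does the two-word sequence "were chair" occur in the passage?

1

Scanning the 19 overlapping bigram windows for "were chair":
  position 8–9: were chair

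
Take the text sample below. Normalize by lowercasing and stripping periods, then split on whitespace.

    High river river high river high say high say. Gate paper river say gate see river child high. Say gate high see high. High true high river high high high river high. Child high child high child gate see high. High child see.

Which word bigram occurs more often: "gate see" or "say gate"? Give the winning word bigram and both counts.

"say gate" (3 vs 2)

"gate see": 2 occurrences
"say gate": 3 occurrences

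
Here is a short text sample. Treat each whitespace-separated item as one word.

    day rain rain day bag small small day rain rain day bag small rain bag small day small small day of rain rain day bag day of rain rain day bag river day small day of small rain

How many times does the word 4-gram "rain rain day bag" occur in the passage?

4

Scanning the 35 overlapping 4-gram windows for "rain rain day bag":
  position 2–5: rain rain day bag
  position 9–12: rain rain day bag
  position 22–25: rain rain day bag
  position 28–31: rain rain day bag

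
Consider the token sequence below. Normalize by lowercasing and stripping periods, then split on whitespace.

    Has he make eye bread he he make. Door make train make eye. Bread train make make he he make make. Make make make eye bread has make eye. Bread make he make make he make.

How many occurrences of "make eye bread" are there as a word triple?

4

Scanning the 34 overlapping trigram windows for "make eye bread":
  position 3–5: make eye bread
  position 12–14: make eye bread
  position 24–26: make eye bread
  position 28–30: make eye bread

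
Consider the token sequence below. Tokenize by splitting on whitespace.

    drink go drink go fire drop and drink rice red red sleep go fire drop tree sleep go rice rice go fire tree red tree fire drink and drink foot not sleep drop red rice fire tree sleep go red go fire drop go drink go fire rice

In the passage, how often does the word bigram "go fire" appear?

5

Scanning the 47 overlapping bigram windows for "go fire":
  position 4–5: go fire
  position 13–14: go fire
  position 21–22: go fire
  position 41–42: go fire
  position 46–47: go fire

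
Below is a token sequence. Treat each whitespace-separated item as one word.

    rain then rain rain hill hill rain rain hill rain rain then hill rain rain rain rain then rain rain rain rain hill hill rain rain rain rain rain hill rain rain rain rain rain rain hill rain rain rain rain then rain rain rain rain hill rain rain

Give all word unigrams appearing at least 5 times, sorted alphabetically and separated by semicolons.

hill; rain

Unigram counts meeting the condition (at least 5 times):
  hill: 9
  rain: 36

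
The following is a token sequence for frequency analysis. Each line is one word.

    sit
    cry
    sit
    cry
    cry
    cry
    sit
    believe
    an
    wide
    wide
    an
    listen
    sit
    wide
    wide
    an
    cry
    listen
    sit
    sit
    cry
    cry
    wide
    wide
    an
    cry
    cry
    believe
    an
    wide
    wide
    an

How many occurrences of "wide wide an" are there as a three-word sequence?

4

Scanning the 31 overlapping trigram windows for "wide wide an":
  position 10–12: wide wide an
  position 15–17: wide wide an
  position 24–26: wide wide an
  position 31–33: wide wide an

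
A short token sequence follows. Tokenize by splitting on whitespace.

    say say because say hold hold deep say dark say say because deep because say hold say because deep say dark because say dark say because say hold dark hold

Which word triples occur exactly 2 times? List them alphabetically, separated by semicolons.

Trigram counts meeting the condition (exactly 2 times):
  deep say dark: 2
  say because deep: 2
  say because say: 2
  say dark say: 2
  say say because: 2

deep say dark; say because deep; say because say; say dark say; say say because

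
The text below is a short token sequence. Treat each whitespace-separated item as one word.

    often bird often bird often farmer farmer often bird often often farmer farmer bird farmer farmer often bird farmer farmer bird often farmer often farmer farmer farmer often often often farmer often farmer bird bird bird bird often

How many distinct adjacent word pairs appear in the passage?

38 tokens → 37 bigram windows in total.
Repeated bigrams (each contributes count−1 duplicates):
  farmer farmer: 6
  often farmer: 6
  bird often: 5
  farmer often: 5
  often bird: 4
  bird bird: 3
  farmer bird: 3
  often often: 3
  … (1 more repeated)
28 duplicate windows → 37 − 28 = 9 distinct.

9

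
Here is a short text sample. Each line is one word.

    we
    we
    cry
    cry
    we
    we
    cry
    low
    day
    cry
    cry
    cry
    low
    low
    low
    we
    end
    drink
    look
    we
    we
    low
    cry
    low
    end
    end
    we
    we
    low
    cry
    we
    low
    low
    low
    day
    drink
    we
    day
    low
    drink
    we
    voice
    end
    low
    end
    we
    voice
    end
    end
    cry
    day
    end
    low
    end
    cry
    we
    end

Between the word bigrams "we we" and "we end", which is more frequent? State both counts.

"we we" (4 vs 2)

"we we": 4 occurrences
"we end": 2 occurrences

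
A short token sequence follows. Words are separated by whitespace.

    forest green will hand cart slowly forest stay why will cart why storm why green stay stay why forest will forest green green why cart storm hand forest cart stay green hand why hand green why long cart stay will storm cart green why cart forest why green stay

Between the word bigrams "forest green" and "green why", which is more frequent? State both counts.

"forest green": 2 occurrences
"green why": 3 occurrences

"green why" (3 vs 2)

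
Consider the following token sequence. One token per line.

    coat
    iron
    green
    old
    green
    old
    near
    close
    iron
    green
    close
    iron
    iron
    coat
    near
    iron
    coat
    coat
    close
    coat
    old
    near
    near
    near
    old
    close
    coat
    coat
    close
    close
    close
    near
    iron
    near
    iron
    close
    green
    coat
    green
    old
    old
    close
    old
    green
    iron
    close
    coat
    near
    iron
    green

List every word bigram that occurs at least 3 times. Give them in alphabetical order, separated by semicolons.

close coat; green old; iron green; near iron

Bigram counts meeting the condition (at least 3 times):
  close coat: 3
  green old: 3
  iron green: 3
  near iron: 4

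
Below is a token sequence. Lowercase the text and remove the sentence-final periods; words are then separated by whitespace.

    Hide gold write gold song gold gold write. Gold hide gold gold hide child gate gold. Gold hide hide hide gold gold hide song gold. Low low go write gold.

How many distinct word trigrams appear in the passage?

30 tokens → 28 trigram windows in total.
Repeated trigrams (each contributes count−1 duplicates):
  gold gold hide: 3
  gold write gold: 2
  hide gold gold: 2
4 duplicate windows → 28 − 4 = 24 distinct.

24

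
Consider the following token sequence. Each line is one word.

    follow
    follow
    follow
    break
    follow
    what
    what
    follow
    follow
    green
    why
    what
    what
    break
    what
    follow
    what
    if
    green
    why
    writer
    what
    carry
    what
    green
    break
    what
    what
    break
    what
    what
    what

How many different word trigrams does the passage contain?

32 tokens → 30 trigram windows in total.
Repeated trigrams (each contributes count−1 duplicates):
  break what what: 2
  what break what: 2
  what what break: 2
3 duplicate windows → 30 − 3 = 27 distinct.

27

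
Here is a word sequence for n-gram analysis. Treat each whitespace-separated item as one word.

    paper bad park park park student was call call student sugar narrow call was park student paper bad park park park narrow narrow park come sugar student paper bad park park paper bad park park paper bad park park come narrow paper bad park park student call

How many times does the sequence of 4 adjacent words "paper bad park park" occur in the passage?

6

Scanning the 44 overlapping 4-gram windows for "paper bad park park":
  position 1–4: paper bad park park
  position 17–20: paper bad park park
  position 28–31: paper bad park park
  position 32–35: paper bad park park
  position 36–39: paper bad park park
  position 42–45: paper bad park park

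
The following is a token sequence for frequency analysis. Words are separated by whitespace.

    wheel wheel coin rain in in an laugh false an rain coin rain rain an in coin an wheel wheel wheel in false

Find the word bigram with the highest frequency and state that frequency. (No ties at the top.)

"wheel wheel", 3 times

Bigram frequencies (highest first):
  wheel wheel: 3
  coin rain: 2
  wheel coin: 1
  rain in: 1
  in in: 1
  in an: 1
  … (13 more, each ≤ 1)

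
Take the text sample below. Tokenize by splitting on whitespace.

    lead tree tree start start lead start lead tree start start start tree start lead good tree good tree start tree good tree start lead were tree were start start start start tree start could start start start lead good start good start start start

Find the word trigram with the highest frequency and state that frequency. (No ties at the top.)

Trigram frequencies (highest first):
  start start start: 5
  tree start start: 2
  start start lead: 2
  start start tree: 2
  start tree start: 2
  tree start lead: 2
  … (25 more, each ≤ 2)

"start start start", 5 times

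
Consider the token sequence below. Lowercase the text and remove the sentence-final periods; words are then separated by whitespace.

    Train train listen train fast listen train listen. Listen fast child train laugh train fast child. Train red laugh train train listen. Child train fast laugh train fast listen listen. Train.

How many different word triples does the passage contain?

25

31 tokens → 29 trigram windows in total.
Repeated trigrams (each contributes count−1 duplicates):
  fast child train: 2
  laugh train fast: 2
  train fast listen: 2
  train train listen: 2
4 duplicate windows → 29 − 4 = 25 distinct.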